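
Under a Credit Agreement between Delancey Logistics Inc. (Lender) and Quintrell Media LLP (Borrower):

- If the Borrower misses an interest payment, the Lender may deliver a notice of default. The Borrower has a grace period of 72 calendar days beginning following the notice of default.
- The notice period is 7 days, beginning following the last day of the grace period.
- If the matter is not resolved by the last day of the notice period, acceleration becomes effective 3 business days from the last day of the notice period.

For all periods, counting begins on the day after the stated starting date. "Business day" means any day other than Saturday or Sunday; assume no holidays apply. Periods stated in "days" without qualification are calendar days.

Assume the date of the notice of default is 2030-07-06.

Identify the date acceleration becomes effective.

2030-09-26

Adding 72 calendar days to 2030-07-06 gives 2030-09-16, which is the last day of the grace period.
The last day of the notice period: 7 calendar days after 2030-09-16 is 2030-09-23.
The date acceleration becomes effective: 3 business days after Monday, 2030-09-23, skipping weekends — Sep 24, Sep 25, Sep 26 — lands on Thursday, 2030-09-26.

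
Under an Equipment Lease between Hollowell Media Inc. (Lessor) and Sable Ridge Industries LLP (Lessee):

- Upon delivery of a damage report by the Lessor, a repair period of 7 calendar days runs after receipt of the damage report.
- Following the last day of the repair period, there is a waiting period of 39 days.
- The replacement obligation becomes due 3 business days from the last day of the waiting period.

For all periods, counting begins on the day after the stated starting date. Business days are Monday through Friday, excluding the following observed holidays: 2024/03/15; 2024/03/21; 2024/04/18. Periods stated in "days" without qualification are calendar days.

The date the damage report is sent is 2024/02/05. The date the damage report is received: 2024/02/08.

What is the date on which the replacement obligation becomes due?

2024/03/28

The last day of the repair period: 7 calendar days after 2024/02/08 is 2024/02/15.
The last day of the waiting period: 2024/02/15 + 39 days = 2024/03/25.
The date on which the replacement obligation becomes due: counting 3 business days from Monday, 2024/03/25 (Mar 26, Mar 27, Mar 28, skipping weekends) reaches Thursday, 2024/03/28.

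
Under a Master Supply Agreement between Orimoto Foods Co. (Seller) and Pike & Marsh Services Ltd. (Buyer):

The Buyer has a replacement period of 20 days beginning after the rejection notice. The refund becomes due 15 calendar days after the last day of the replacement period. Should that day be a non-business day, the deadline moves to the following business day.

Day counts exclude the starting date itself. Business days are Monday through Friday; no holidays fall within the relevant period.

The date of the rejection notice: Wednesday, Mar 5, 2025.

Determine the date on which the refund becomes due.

Apr 9, 2025

The last day of the replacement period: Mar 5, 2025 + 20 days = Mar 25, 2025.
The date on which the refund becomes due: Mar 25, 2025 + 15 days = Apr 9, 2025. Apr 9, 2025 is a Wednesday, so no roll-forward applies.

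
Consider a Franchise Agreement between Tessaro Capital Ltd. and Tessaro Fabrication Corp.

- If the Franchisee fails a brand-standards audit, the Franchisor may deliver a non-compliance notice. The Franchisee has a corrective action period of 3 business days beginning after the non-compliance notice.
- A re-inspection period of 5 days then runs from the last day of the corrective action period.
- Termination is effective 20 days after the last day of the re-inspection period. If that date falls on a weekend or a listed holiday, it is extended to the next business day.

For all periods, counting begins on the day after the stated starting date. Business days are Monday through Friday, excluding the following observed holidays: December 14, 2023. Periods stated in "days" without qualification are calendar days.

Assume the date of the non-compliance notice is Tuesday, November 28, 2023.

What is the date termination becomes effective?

December 26, 2023

The last day of the corrective action period: counting 3 business days from Tuesday, November 28, 2023 (Nov 29, Nov 30, Dec 1, skipping weekends) reaches Friday, December 1, 2023.
The last day of the re-inspection period: December 1, 2023 + 5 days = December 6, 2023.
The date termination becomes effective: December 6, 2023 + 20 days = December 26, 2023. December 26, 2023 is a Tuesday and is not a listed holiday, so no roll-forward applies.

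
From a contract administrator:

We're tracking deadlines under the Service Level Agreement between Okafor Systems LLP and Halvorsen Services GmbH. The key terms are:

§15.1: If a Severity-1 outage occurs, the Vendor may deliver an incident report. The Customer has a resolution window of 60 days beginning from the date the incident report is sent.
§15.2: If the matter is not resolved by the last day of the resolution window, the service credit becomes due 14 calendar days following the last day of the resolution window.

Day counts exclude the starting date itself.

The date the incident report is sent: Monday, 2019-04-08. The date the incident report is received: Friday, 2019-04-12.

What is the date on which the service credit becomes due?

2019-06-21

The last day of the resolution window: 2019-04-08 + 60 days = 2019-06-07.
The date on which the service credit becomes due: 14 calendar days after 2019-06-07 is 2019-06-21.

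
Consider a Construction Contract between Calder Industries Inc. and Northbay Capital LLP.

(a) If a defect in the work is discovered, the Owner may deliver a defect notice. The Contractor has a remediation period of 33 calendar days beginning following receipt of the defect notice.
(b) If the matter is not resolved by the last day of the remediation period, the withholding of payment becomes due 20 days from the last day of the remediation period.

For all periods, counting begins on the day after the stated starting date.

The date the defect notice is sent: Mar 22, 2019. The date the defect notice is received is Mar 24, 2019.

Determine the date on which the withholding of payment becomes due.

May 16, 2019

Adding 33 calendar days to Mar 24, 2019 gives Apr 26, 2019, which is the last day of the remediation period.
The date on which the withholding of payment becomes due: 20 calendar days after Apr 26, 2019 is May 16, 2019.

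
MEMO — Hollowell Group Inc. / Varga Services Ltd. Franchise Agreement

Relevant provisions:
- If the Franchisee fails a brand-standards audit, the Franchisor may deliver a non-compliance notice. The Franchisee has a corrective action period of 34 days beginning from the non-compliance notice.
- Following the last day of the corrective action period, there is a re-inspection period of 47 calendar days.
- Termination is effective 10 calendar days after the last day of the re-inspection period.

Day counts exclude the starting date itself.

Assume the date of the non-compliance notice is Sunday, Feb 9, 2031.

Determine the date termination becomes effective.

May 11, 2031

The last day of the corrective action period: Feb 9, 2031 + 34 days = Mar 15, 2031.
The last day of the re-inspection period: 47 calendar days after Mar 15, 2031 is May 1, 2031.
Adding 10 calendar days to May 1, 2031 gives May 11, 2031, which is the date termination becomes effective.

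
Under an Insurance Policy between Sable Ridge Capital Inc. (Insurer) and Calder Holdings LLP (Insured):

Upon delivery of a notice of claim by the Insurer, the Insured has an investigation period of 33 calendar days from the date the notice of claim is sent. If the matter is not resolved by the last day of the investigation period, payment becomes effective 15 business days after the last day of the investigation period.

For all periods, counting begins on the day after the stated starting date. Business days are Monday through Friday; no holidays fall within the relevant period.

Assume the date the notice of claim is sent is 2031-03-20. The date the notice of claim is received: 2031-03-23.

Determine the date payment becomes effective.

Adding 33 calendar days to 2031-03-20 gives 2031-04-22, which is the last day of the investigation period.
The date payment becomes effective: counting 15 business days from Tuesday, 2031-04-22 (Apr 23, Apr 24, Apr 25, Apr 28, …, May 9, May 12, May 13, skipping weekends) reaches Tuesday, 2031-05-13.

2031-05-13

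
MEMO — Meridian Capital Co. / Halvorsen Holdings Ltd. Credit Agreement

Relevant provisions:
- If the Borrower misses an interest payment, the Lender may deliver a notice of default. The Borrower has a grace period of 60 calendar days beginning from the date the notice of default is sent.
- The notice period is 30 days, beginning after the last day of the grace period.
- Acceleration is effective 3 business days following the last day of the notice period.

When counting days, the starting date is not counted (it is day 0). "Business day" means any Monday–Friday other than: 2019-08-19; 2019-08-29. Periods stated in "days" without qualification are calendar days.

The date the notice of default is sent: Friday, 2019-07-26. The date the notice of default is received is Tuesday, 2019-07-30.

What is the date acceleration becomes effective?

2019-10-29

The last day of the grace period: 60 calendar days after 2019-07-26 is 2019-09-24.
The last day of the notice period: 30 calendar days after 2019-09-24 is 2019-10-24.
The date acceleration becomes effective: 3 business days after Thursday, 2019-10-24, skipping weekends — Oct 25, Oct 28, Oct 29 — lands on Tuesday, 2019-10-29.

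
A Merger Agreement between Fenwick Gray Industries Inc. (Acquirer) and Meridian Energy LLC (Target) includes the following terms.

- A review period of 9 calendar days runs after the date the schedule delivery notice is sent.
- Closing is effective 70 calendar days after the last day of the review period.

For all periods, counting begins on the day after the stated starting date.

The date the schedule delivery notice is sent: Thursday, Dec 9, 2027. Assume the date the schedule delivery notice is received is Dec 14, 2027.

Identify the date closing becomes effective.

The last day of the review period: 9 calendar days after Dec 9, 2027 is Dec 18, 2027.
Adding 70 calendar days to Dec 18, 2027 gives Feb 26, 2028, which is the date closing becomes effective.

Feb 26, 2028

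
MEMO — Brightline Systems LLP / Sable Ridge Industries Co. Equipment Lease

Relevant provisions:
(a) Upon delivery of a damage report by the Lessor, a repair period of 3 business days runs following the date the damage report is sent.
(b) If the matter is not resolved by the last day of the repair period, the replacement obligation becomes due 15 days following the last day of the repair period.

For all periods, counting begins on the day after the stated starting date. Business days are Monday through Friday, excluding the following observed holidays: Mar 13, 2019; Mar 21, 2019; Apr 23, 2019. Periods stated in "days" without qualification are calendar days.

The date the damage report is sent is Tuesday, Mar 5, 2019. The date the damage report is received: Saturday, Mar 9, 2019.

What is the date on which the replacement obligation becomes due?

The last day of the repair period: counting 3 business days from Tuesday, Mar 5, 2019 (Mar 6, Mar 7, Mar 8, skipping weekends) reaches Friday, Mar 8, 2019.
The date on which the replacement obligation becomes due: Mar 8, 2019 + 15 days = Mar 23, 2019.

Mar 23, 2019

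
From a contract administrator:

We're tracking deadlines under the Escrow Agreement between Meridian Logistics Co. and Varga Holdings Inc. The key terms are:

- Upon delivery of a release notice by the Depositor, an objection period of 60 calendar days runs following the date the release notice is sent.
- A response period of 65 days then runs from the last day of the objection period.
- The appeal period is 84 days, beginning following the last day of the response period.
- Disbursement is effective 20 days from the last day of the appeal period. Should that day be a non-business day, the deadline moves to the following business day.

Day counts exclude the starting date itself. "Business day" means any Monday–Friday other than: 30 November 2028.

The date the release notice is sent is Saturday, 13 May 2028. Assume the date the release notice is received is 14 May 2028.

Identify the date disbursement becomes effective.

28 December 2028

The last day of the objection period: 60 calendar days after 13 May 2028 is 12 July 2028.
The last day of the response period: 12 July 2028 + 65 days = 15 September 2028.
The last day of the appeal period: 15 September 2028 + 84 days = 8 December 2028.
The date disbursement becomes effective: 8 December 2028 + 20 days = 28 December 2028. 28 December 2028 is a Thursday and is not a listed holiday, so no roll-forward applies.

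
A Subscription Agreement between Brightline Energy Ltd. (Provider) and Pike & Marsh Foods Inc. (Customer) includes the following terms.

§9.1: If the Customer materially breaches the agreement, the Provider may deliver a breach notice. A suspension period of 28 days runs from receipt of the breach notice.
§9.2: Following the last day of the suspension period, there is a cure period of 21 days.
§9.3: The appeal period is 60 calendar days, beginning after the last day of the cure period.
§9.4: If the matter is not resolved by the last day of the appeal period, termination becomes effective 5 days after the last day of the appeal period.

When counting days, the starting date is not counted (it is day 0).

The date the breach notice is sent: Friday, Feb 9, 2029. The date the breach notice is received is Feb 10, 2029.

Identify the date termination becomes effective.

Jun 4, 2029

Adding 28 calendar days to Feb 10, 2029 gives Mar 10, 2029, which is the last day of the suspension period.
The last day of the cure period: 21 calendar days after Mar 10, 2029 is Mar 31, 2029.
Adding 60 calendar days to Mar 31, 2029 gives May 30, 2029, which is the last day of the appeal period.
Adding 5 calendar days to May 30, 2029 gives Jun 4, 2029, which is the date termination becomes effective.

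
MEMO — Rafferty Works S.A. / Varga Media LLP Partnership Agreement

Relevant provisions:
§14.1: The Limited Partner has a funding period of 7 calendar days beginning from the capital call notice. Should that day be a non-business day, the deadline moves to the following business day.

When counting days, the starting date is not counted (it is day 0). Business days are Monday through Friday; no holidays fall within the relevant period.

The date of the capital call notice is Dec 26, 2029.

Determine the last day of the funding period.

Adding 7 calendar days to Dec 26, 2029 gives Jan 2, 2030, which is the last day of the funding period. Jan 2, 2030 is a Wednesday, so no roll-forward applies.

Jan 2, 2030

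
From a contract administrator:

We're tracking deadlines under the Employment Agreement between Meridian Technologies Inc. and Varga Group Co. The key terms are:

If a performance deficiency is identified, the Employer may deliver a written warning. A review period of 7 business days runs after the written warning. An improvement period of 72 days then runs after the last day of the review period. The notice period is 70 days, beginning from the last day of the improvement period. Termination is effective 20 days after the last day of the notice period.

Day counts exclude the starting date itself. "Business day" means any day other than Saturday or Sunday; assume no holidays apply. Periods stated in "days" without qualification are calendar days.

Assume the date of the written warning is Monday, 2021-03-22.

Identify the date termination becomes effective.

2021-09-09

From Monday, 2021-03-22, 7 business days (Mar 23, Mar 24, Mar 25, Mar 26, Mar 29, Mar 30, Mar 31, skipping weekends) brings us to Wednesday, 2021-03-31, which is the last day of the review period.
The last day of the improvement period: 72 calendar days after 2021-03-31 is 2021-06-11.
Adding 70 calendar days to 2021-06-11 gives 2021-08-20, which is the last day of the notice period.
The date termination becomes effective: 20 calendar days after 2021-08-20 is 2021-09-09.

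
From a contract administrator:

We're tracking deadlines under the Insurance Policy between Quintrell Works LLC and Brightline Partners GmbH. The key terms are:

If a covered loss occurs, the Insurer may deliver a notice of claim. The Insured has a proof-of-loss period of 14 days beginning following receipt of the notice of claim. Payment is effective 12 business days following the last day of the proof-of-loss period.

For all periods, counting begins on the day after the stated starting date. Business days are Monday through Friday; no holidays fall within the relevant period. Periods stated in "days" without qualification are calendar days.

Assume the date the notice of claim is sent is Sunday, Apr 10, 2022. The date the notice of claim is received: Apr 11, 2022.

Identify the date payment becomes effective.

The last day of the proof-of-loss period: 14 calendar days after Apr 11, 2022 is Apr 25, 2022.
The date payment becomes effective: 12 business days after Monday, Apr 25, 2022, skipping weekends — Apr 26, Apr 27, Apr 28, Apr 29, …, May 9, May 10, May 11 — lands on Wednesday, May 11, 2022.

May 11, 2022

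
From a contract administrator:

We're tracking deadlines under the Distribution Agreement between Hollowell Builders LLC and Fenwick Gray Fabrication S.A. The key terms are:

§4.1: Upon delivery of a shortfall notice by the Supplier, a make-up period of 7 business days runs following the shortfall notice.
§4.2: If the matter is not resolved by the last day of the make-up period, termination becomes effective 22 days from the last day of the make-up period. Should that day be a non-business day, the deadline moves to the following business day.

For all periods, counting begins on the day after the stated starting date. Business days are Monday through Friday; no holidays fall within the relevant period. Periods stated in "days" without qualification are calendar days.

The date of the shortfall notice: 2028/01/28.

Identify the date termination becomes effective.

From Friday, 2028/01/28, 7 business days (Jan 31, Feb 1, Feb 2, Feb 3, Feb 4, Feb 7, Feb 8, skipping weekends) brings us to Tuesday, 2028/02/08, which is the last day of the make-up period.
The date termination becomes effective: 2028/02/08 + 22 days = 2028/03/01. 2028/03/01 is a Wednesday, so no roll-forward applies.

2028/03/01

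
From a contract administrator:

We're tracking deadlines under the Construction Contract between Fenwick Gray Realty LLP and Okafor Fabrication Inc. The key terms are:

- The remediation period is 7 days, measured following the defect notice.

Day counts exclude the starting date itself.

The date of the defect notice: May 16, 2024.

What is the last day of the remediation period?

May 23, 2024

The last day of the remediation period: May 16, 2024 + 7 days = May 23, 2024.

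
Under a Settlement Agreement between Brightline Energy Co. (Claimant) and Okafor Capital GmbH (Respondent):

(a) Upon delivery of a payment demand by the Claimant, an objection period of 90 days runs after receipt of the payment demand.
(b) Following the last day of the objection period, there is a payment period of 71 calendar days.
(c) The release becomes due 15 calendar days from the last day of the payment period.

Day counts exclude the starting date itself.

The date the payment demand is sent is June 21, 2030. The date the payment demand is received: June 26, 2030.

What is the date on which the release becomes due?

December 19, 2030

The last day of the objection period: June 26, 2030 + 90 days = September 24, 2030.
The last day of the payment period: September 24, 2030 + 71 days = December 4, 2030.
Adding 15 calendar days to December 4, 2030 gives December 19, 2030, which is the date on which the release becomes due.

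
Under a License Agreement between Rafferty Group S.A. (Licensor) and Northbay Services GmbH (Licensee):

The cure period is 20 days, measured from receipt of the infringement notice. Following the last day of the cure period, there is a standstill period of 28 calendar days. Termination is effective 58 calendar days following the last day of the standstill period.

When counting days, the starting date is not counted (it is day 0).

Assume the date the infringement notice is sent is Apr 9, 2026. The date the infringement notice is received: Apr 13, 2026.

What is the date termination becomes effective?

The last day of the cure period: Apr 13, 2026 + 20 days = May 3, 2026.
The last day of the standstill period: May 3, 2026 + 28 days = May 31, 2026.
The date termination becomes effective: 58 calendar days after May 31, 2026 is Jul 28, 2026.

Jul 28, 2026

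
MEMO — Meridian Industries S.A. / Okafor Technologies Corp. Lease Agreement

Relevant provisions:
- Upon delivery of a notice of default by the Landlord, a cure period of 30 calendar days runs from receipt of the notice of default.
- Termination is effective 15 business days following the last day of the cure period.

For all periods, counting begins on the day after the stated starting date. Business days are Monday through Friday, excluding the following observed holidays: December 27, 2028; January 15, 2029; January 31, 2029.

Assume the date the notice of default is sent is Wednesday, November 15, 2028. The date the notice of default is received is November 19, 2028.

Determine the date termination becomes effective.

January 10, 2029

The last day of the cure period: November 19, 2028 + 30 days = December 19, 2028.
From Tuesday, December 19, 2028, 15 business days (Dec 20, Dec 21, Dec 22, Dec 25, …, Jan 8, Jan 9, Jan 10, skipping weekends and the listed holiday on Dec 27) brings us to Wednesday, January 10, 2029, which is the date termination becomes effective.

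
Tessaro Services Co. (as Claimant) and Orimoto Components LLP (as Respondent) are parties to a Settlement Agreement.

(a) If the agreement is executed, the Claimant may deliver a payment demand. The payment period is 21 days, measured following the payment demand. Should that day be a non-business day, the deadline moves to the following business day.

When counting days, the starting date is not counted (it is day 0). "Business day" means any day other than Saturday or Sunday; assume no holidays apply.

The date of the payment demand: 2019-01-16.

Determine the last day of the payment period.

The last day of the payment period: 2019-01-16 + 21 days = 2019-02-06. 2019-02-06 is a Wednesday, so no roll-forward applies.

2019-02-06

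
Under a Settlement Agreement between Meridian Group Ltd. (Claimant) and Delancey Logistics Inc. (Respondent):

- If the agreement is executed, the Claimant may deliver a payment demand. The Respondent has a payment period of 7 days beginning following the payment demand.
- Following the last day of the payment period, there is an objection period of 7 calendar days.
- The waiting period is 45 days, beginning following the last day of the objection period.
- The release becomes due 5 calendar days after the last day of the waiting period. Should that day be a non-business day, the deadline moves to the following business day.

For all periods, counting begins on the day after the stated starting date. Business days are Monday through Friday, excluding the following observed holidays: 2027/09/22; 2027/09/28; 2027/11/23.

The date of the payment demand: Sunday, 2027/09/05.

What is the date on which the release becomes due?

2027/11/08

Adding 7 calendar days to 2027/09/05 gives 2027/09/12, which is the last day of the payment period.
The last day of the objection period: 2027/09/12 + 7 days = 2027/09/19.
The last day of the waiting period: 45 calendar days after 2027/09/19 is 2027/11/03.
The date on which the release becomes due: 2027/11/03 + 5 days = 2027/11/08. 2027/11/08 is a Monday and is not a listed holiday, so no roll-forward applies.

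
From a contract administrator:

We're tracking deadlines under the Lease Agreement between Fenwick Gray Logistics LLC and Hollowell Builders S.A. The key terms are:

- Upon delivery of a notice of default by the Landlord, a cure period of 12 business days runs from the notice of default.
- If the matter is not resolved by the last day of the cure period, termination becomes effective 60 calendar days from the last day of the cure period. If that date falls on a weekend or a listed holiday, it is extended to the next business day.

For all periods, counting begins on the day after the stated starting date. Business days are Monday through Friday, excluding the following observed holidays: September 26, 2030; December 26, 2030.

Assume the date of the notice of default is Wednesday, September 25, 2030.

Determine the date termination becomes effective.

From Wednesday, September 25, 2030, 12 business days (Sep 27, Sep 30, Oct 1, Oct 2, …, Oct 10, Oct 11, Oct 14, skipping weekends and the listed holiday on Sep 26) brings us to Monday, October 14, 2030, which is the last day of the cure period.
Adding 60 calendar days to October 14, 2030 gives December 13, 2030, which is the date termination becomes effective. December 13, 2030 is a Friday and is not a listed holiday, so no roll-forward applies.

December 13, 2030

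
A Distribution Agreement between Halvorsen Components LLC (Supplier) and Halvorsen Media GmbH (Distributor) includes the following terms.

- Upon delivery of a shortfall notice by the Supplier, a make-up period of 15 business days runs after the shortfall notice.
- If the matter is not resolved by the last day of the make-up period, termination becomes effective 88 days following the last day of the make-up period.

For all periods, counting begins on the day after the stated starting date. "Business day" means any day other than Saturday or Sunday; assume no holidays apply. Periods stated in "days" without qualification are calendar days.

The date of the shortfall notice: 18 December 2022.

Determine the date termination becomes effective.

The last day of the make-up period: counting 15 business days from Sunday, 18 December 2022 (Dec 19, Dec 20, Dec 21, Dec 22, …, Jan 4, Jan 5, Jan 6, skipping weekends) reaches Friday, 6 January 2023.
The date termination becomes effective: 88 calendar days after 6 January 2023 is 4 April 2023.

4 April 2023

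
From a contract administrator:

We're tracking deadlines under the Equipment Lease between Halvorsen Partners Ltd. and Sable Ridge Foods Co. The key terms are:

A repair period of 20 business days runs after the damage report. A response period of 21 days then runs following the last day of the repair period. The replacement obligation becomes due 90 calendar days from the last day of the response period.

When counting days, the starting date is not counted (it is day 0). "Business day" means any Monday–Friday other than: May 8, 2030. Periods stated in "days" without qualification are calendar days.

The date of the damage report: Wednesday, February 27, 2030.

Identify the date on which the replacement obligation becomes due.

The last day of the repair period: 20 business days after Wednesday, February 27, 2030, skipping weekends — Feb 28, Mar 1, Mar 4, Mar 5, …, Mar 25, Mar 26, Mar 27 — lands on Wednesday, March 27, 2030.
The last day of the response period: 21 calendar days after March 27, 2030 is April 17, 2030.
The date on which the replacement obligation becomes due: 90 calendar days after April 17, 2030 is July 16, 2030.

July 16, 2030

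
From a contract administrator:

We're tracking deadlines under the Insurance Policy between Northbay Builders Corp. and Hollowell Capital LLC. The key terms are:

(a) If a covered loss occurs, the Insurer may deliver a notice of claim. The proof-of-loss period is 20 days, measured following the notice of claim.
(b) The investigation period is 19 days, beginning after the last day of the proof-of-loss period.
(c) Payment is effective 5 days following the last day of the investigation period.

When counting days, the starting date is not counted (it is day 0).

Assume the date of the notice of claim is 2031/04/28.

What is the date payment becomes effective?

The last day of the proof-of-loss period: 20 calendar days after 2031/04/28 is 2031/05/18.
The last day of the investigation period: 19 calendar days after 2031/05/18 is 2031/06/06.
Adding 5 calendar days to 2031/06/06 gives 2031/06/11, which is the date payment becomes effective.

2031/06/11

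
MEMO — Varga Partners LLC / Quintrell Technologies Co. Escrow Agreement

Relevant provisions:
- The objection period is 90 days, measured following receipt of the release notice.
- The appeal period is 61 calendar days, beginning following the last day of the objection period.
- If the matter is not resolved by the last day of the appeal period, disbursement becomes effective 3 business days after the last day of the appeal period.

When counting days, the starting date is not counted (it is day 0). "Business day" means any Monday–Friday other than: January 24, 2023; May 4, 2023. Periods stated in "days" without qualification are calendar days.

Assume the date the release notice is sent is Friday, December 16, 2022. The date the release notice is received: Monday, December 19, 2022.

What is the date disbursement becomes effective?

The last day of the objection period: December 19, 2022 + 90 days = March 19, 2023.
The last day of the appeal period: March 19, 2023 + 61 days = May 19, 2023.
The date disbursement becomes effective: counting 3 business days from Friday, May 19, 2023 (May 22, May 23, May 24, skipping weekends) reaches Wednesday, May 24, 2023.

May 24, 2023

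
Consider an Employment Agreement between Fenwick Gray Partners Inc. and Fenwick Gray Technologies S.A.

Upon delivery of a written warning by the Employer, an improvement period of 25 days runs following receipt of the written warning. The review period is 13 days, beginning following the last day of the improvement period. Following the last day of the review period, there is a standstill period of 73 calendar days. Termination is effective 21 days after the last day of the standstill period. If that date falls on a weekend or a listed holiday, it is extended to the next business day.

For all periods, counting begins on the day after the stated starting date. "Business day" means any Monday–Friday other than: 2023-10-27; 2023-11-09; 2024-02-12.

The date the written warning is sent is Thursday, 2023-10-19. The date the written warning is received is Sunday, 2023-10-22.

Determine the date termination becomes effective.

2024-03-04

The last day of the improvement period: 25 calendar days after 2023-10-22 is 2023-11-16.
The last day of the review period: 2023-11-16 + 13 days = 2023-11-29.
The last day of the standstill period: 2023-11-29 + 73 days = 2024-02-10.
The date termination becomes effective: 21 calendar days after 2024-02-10 is 2024-03-02. That falls on a Saturday, so it rolls to the next business day, Monday, 2024-03-04.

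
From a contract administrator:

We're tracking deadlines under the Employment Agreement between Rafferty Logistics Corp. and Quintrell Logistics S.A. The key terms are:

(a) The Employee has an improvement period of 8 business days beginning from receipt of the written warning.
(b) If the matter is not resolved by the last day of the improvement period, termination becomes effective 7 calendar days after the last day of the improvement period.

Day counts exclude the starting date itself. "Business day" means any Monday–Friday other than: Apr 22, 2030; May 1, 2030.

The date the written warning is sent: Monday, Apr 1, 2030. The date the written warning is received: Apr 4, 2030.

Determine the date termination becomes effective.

The last day of the improvement period: counting 8 business days from Thursday, Apr 4, 2030 (Apr 5, Apr 8, Apr 9, Apr 10, Apr 11, Apr 12, Apr 15, Apr 16, skipping weekends) reaches Tuesday, Apr 16, 2030.
The date termination becomes effective: Apr 16, 2030 + 7 days = Apr 23, 2030.

Apr 23, 2030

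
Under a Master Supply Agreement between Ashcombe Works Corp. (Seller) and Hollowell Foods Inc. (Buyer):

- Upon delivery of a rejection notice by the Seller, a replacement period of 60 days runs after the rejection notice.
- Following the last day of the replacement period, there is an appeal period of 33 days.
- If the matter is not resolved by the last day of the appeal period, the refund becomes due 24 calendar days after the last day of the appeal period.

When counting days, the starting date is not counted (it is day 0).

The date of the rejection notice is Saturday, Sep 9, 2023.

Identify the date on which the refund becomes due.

Adding 60 calendar days to Sep 9, 2023 gives Nov 8, 2023, which is the last day of the replacement period.
The last day of the appeal period: Nov 8, 2023 + 33 days = Dec 11, 2023.
The date on which the refund becomes due: 24 calendar days after Dec 11, 2023 is Jan 4, 2024.

Jan 4, 2024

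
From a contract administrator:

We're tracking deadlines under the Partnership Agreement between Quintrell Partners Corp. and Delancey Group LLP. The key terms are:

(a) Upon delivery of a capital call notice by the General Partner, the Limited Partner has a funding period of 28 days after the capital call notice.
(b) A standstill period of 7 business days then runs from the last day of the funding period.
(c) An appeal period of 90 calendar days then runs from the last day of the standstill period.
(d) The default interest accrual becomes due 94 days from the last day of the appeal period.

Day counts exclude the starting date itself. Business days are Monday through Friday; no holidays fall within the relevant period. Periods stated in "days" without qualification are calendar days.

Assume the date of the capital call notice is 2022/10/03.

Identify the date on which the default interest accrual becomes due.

2023/05/12

The last day of the funding period: 2022/10/03 + 28 days = 2022/10/31.
The last day of the standstill period: counting 7 business days from Monday, 2022/10/31 (Nov 1, Nov 2, Nov 3, Nov 4, Nov 7, Nov 8, Nov 9, skipping weekends) reaches Wednesday, 2022/11/09.
The last day of the appeal period: 2022/11/09 + 90 days = 2023/02/07.
The date on which the default interest accrual becomes due: 94 calendar days after 2023/02/07 is 2023/05/12.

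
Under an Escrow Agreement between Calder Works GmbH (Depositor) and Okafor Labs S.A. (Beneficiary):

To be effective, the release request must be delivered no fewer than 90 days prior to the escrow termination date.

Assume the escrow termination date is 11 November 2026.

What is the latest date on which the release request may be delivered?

Counting back 90 calendar days from 11 November 2026 gives 13 August 2026.

13 August 2026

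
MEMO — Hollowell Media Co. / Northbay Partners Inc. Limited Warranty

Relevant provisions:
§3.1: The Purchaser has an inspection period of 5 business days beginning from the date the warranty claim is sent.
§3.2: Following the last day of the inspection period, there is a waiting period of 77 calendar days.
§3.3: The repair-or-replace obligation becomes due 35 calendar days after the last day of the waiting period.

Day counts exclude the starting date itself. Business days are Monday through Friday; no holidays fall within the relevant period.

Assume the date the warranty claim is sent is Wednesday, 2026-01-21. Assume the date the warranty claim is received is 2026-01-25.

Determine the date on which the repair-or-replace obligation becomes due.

2026-05-20

From Wednesday, 2026-01-21, 5 business days (Jan 22, Jan 23, Jan 26, Jan 27, Jan 28, skipping weekends) brings us to Wednesday, 2026-01-28, which is the last day of the inspection period.
Adding 77 calendar days to 2026-01-28 gives 2026-04-15, which is the last day of the waiting period.
Adding 35 calendar days to 2026-04-15 gives 2026-05-20, which is the date on which the repair-or-replace obligation becomes due.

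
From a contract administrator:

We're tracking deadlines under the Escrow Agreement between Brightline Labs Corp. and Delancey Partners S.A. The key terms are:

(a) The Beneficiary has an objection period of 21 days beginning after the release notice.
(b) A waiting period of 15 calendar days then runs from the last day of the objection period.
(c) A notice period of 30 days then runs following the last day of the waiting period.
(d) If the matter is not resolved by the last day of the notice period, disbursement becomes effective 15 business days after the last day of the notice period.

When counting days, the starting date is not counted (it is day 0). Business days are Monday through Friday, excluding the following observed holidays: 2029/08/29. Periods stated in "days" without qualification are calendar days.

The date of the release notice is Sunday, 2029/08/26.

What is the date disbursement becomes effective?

2029/11/21

The last day of the objection period: 2029/08/26 + 21 days = 2029/09/16.
The last day of the waiting period: 2029/09/16 + 15 days = 2029/10/01.
The last day of the notice period: 30 calendar days after 2029/10/01 is 2029/10/31.
The date disbursement becomes effective: 15 business days after Wednesday, 2029/10/31, skipping weekends — Nov 1, Nov 2, Nov 5, Nov 6, …, Nov 19, Nov 20, Nov 21 — lands on Wednesday, 2029/11/21.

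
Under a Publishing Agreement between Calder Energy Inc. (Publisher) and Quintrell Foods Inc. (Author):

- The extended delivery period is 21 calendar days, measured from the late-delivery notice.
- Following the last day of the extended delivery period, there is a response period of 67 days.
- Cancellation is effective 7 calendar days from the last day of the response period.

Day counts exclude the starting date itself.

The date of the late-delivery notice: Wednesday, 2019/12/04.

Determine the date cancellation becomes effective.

2020/03/08

Adding 21 calendar days to 2019/12/04 gives 2019/12/25, which is the last day of the extended delivery period.
The last day of the response period: 2019/12/25 + 67 days = 2020/03/01.
The date cancellation becomes effective: 7 calendar days after 2020/03/01 is 2020/03/08.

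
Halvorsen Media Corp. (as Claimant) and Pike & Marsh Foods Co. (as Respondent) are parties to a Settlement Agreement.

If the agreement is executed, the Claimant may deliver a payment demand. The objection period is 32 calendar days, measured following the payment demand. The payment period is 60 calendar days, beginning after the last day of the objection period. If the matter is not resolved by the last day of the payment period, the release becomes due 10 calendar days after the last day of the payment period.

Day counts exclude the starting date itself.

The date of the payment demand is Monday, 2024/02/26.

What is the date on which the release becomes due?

Adding 32 calendar days to 2024/02/26 gives 2024/03/29, which is the last day of the objection period.
Adding 60 calendar days to 2024/03/29 gives 2024/05/28, which is the last day of the payment period.
The date on which the release becomes due: 2024/05/28 + 10 days = 2024/06/07.

2024/06/07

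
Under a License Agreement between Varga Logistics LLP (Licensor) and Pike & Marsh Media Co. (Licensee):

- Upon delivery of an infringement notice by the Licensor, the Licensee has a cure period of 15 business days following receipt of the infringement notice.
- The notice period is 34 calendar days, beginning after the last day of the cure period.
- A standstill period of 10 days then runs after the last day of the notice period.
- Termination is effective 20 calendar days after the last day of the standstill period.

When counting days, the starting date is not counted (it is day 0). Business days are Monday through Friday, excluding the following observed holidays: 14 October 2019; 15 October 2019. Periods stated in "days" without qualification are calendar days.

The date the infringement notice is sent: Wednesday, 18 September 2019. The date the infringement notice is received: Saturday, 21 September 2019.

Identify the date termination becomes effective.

The last day of the cure period: counting 15 business days from Saturday, 21 September 2019 (Sep 23, Sep 24, Sep 25, Sep 26, …, Oct 9, Oct 10, Oct 11, skipping weekends) reaches Friday, 11 October 2019.
The last day of the notice period: 11 October 2019 + 34 days = 14 November 2019.
The last day of the standstill period: 14 November 2019 + 10 days = 24 November 2019.
Adding 20 calendar days to 24 November 2019 gives 14 December 2019, which is the date termination becomes effective.

14 December 2019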